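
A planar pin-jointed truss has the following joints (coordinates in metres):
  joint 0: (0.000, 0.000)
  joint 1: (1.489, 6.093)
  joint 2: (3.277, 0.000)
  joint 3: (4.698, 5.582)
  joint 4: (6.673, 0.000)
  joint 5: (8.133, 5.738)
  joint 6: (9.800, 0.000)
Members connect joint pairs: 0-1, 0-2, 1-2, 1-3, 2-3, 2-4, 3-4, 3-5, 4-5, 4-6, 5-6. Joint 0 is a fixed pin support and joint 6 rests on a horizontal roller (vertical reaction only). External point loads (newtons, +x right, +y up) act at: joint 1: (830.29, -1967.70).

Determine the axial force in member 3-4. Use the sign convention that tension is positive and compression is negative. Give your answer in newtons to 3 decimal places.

N=7 nodes, M=11 members, R=3 reactions → 2N=14, M+R=14
member 0 (0-1): L=6.2723, (cx,cy)=(0.2374,0.9714)
member 1 (0-2): L=3.2770, (cx,cy)=(1.0000,0.0000)
member 2 (1-2): L=6.3499, (cx,cy)=(0.2816,-0.9595)
member 3 (1-3): L=3.2494, (cx,cy)=(0.9876,-0.1573)
member 4 (2-3): L=5.7600, (cx,cy)=(0.2467,0.9691)
member 5 (2-4): L=3.3960, (cx,cy)=(1.0000,0.0000)
member 6 (3-4): L=5.9211, (cx,cy)=(0.3336,-0.9427)
member 7 (3-5): L=3.4385, (cx,cy)=(0.9990,0.0454)
member 8 (4-5): L=5.9208, (cx,cy)=(0.2466,0.9691)
member 9 (4-6): L=3.1270, (cx,cy)=(1.0000,0.0000)
member 10 (5-6): L=5.9752, (cx,cy)=(0.2790,-0.9603)
solve A·x = −loads:
  F[0-1] = -1186.4255 N (compression)
  F[0-2] = +1111.9390 N (tension)
  F[1-2] = -697.6334 N (compression)
  F[1-3] = -927.0354 N (compression)
  F[2-3] = +690.7560 N (tension)
  F[2-4] = +745.0913 N (tension)
  F[3-4] = -886.3622 N (compression)
  F[3-5] = -449.9055 N (compression)
  F[4-5] = +862.2264 N (tension)
  F[4-6] = +236.8285 N (tension)
  F[5-6] = -848.8949 N (compression)
  Rx@0 = -830.2900 N
  Ry@0 = +1152.5100 N
  Ry@6 = +815.1900 N

-886.362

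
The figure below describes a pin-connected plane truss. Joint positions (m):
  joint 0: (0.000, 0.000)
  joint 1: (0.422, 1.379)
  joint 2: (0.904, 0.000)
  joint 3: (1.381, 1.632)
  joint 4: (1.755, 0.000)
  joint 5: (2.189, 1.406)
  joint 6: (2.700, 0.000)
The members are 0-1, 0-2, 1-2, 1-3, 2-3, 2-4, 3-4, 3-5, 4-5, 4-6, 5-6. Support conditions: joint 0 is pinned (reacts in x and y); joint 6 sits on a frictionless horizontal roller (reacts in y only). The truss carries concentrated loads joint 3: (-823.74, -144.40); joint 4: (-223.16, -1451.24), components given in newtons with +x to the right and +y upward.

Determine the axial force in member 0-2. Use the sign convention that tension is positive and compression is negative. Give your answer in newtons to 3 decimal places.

-717.507

N=7 nodes, M=11 members, R=3 reactions → 2N=14, M+R=14
member 0 (0-1): L=1.4421, (cx,cy)=(0.2926,0.9562)
member 1 (0-2): L=0.9040, (cx,cy)=(1.0000,0.0000)
member 2 (1-2): L=1.4608, (cx,cy)=(0.3300,-0.9440)
member 3 (1-3): L=0.9918, (cx,cy)=(0.9669,0.2551)
member 4 (2-3): L=1.7003, (cx,cy)=(0.2805,0.9598)
member 5 (2-4): L=0.8510, (cx,cy)=(1.0000,0.0000)
member 6 (3-4): L=1.6743, (cx,cy)=(0.2234,-0.9747)
member 7 (3-5): L=0.8390, (cx,cy)=(0.9630,-0.2694)
member 8 (4-5): L=1.4715, (cx,cy)=(0.2949,0.9555)
member 9 (4-6): L=0.9450, (cx,cy)=(1.0000,0.0000)
member 10 (5-6): L=1.4960, (cx,cy)=(0.3416,-0.9399)
solve A·x = −loads:
  F[0-1] = -1125.6536 N (compression)
  F[0-2] = -717.5071 N (compression)
  F[1-2] = +959.6890 N (tension)
  F[1-3] = -668.1501 N (compression)
  F[2-3] = -943.8468 N (compression)
  F[2-4] = -136.0652 N (compression)
  F[3-4] = +1048.3292 N (tension)
  F[3-5] = -333.5968 N (compression)
  F[4-5] = +449.3912 N (tension)
  F[4-6] = +188.7207 N (tension)
  F[5-6] = -552.4901 N (compression)
  Rx@0 = +1046.9000 N
  Ry@0 = +1076.3811 N
  Ry@6 = +519.2589 N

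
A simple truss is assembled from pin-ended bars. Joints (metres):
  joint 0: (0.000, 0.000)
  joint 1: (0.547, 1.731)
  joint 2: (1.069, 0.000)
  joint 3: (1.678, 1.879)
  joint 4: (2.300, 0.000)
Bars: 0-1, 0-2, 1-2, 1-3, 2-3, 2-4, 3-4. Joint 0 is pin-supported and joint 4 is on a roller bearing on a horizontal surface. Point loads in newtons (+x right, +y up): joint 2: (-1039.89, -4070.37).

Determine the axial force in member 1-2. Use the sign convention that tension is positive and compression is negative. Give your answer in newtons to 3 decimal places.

N=5 nodes, M=7 members, R=3 reactions → 2N=10, M+R=10
member 0 (0-1): L=1.8154, (cx,cy)=(0.3013,0.9535)
member 1 (0-2): L=1.0690, (cx,cy)=(1.0000,0.0000)
member 2 (1-2): L=1.8080, (cx,cy)=(0.2887,-0.9574)
member 3 (1-3): L=1.1406, (cx,cy)=(0.9915,0.1298)
member 4 (2-3): L=1.9752, (cx,cy)=(0.3083,0.9513)
member 5 (2-4): L=1.2310, (cx,cy)=(1.0000,0.0000)
member 6 (3-4): L=1.9793, (cx,cy)=(0.3143,-0.9493)
solve A·x = −loads:
  F[0-1] = -2284.7164 N (compression)
  F[0-2] = -351.4686 N (compression)
  F[1-2] = +2098.5306 N (tension)
  F[1-3] = -1305.3389 N (compression)
  F[2-3] = +2166.7650 N (tension)
  F[2-4] = +626.2495 N (tension)
  F[3-4] = -1992.7961 N (compression)
  Rx@0 = +1039.8900 N
  Ry@0 = +2178.5328 N
  Ry@4 = +1891.8372 N

2098.531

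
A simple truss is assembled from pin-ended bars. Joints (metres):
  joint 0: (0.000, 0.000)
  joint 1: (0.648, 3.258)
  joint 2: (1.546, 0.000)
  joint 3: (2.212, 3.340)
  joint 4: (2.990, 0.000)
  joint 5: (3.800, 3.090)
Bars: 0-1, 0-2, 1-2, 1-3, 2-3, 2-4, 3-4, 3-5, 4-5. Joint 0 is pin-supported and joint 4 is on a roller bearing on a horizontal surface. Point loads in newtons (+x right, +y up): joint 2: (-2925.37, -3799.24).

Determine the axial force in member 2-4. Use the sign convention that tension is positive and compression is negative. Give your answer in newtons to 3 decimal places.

N=6 nodes, M=9 members, R=3 reactions → 2N=12, M+R=12
member 0 (0-1): L=3.3218, (cx,cy)=(0.1951,0.9808)
member 1 (0-2): L=1.5460, (cx,cy)=(1.0000,0.0000)
member 2 (1-2): L=3.3795, (cx,cy)=(0.2657,-0.9641)
member 3 (1-3): L=1.5661, (cx,cy)=(0.9986,0.0524)
member 4 (2-3): L=3.4058, (cx,cy)=(0.1956,0.9807)
member 5 (2-4): L=1.4440, (cx,cy)=(1.0000,0.0000)
member 6 (3-4): L=3.4294, (cx,cy)=(0.2269,-0.9739)
member 7 (3-5): L=1.6076, (cx,cy)=(0.9878,-0.1555)
member 8 (4-5): L=3.1944, (cx,cy)=(0.2536,0.9673)
solve A·x = −loads:
  F[0-1] = -1870.7569 N (compression)
  F[0-2] = -2560.4340 N (compression)
  F[1-2] = +1856.5616 N (tension)
  F[1-3] = -859.4411 N (compression)
  F[2-3] = +2048.9802 N (tension)
  F[2-4] = +457.5812 N (tension)
  F[3-4] = -2017.0123 N (compression)
  F[3-5] = -0.0000 N (compression)
  F[4-5] = +0.0000 N (tension)
  Rx@0 = +2925.3700 N
  Ry@0 = +1834.8169 N
  Ry@4 = +1964.4231 N

457.581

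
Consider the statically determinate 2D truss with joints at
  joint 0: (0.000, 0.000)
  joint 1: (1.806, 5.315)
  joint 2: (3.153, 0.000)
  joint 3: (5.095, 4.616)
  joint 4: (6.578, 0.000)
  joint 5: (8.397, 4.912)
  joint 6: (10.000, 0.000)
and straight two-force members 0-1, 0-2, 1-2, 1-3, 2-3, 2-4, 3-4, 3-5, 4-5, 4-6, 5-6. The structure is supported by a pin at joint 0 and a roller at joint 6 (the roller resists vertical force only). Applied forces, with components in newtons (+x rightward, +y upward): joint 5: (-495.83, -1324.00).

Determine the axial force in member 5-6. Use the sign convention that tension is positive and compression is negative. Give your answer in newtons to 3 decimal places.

-913.274

N=7 nodes, M=11 members, R=3 reactions → 2N=14, M+R=14
member 0 (0-1): L=5.6135, (cx,cy)=(0.3217,0.9468)
member 1 (0-2): L=3.1530, (cx,cy)=(1.0000,0.0000)
member 2 (1-2): L=5.4830, (cx,cy)=(0.2457,-0.9694)
member 3 (1-3): L=3.3625, (cx,cy)=(0.9782,-0.2079)
member 4 (2-3): L=5.0079, (cx,cy)=(0.3878,0.9217)
member 5 (2-4): L=3.4250, (cx,cy)=(1.0000,0.0000)
member 6 (3-4): L=4.8484, (cx,cy)=(0.3059,-0.9521)
member 7 (3-5): L=3.3152, (cx,cy)=(0.9960,0.0893)
member 8 (4-5): L=5.2380, (cx,cy)=(0.3473,0.9378)
member 9 (4-6): L=3.4220, (cx,cy)=(1.0000,0.0000)
member 10 (5-6): L=5.1669, (cx,cy)=(0.3102,-0.9507)
solve A·x = −loads:
  F[0-1] = -481.3828 N (compression)
  F[0-2] = -340.9561 N (compression)
  F[1-2] = +532.8541 N (tension)
  F[1-3] = -292.1613 N (compression)
  F[2-3] = -560.3748 N (compression)
  F[2-4] = +7.2559 N (tension)
  F[3-4] = +419.2902 N (tension)
  F[3-5] = -633.8681 N (compression)
  F[4-5] = -425.6869 N (compression)
  F[4-6] = +283.3352 N (tension)
  F[5-6] = -913.2740 N (compression)
  Rx@0 = +495.8300 N
  Ry@0 = +455.7889 N
  Ry@6 = +868.2111 N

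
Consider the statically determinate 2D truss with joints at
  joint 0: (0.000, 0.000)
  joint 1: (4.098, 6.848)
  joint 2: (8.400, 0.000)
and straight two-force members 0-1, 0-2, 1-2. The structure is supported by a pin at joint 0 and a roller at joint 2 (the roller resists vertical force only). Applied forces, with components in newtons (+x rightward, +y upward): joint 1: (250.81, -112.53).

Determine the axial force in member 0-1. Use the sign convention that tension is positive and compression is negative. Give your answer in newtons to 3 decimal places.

N=3 nodes, M=3 members, R=3 reactions → 2N=6, M+R=6
member 0 (0-1): L=7.9805, (cx,cy)=(0.5135,0.8581)
member 1 (0-2): L=8.4000, (cx,cy)=(1.0000,0.0000)
member 2 (1-2): L=8.0872, (cx,cy)=(0.5320,-0.8468)
solve A·x = −loads:
  F[0-1] = +171.1225 N (tension)
  F[0-2] = +162.9385 N (tension)
  F[1-2] = -306.3020 N (compression)
  Rx@0 = -250.8100 N
  Ry@0 = -146.8384 N
  Ry@2 = +259.3684 N

171.123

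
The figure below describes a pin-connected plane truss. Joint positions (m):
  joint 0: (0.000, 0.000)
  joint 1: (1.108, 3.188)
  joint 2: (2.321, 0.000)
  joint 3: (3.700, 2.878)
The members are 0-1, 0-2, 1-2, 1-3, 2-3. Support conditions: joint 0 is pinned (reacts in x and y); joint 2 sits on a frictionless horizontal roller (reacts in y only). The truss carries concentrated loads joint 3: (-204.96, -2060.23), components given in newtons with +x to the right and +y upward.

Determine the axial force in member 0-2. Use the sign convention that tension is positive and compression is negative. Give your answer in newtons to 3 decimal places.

N=4 nodes, M=5 members, R=3 reactions → 2N=8, M+R=8
member 0 (0-1): L=3.3751, (cx,cy)=(0.3283,0.9446)
member 1 (0-2): L=2.3210, (cx,cy)=(1.0000,0.0000)
member 2 (1-2): L=3.4110, (cx,cy)=(0.3556,-0.9346)
member 3 (1-3): L=2.6105, (cx,cy)=(0.9929,-0.1188)
member 4 (2-3): L=3.1913, (cx,cy)=(0.4321,0.9018)
solve A·x = −loads:
  F[0-1] = +1026.8294 N (tension)
  F[0-2] = -542.0586 N (compression)
  F[1-2] = -1132.4240 N (compression)
  F[1-3] = +745.0805 N (tension)
  F[2-3] = -2186.4090 N (compression)
  Rx@0 = +204.9600 N
  Ry@0 = -969.9191 N
  Ry@2 = +3030.1491 N

-542.059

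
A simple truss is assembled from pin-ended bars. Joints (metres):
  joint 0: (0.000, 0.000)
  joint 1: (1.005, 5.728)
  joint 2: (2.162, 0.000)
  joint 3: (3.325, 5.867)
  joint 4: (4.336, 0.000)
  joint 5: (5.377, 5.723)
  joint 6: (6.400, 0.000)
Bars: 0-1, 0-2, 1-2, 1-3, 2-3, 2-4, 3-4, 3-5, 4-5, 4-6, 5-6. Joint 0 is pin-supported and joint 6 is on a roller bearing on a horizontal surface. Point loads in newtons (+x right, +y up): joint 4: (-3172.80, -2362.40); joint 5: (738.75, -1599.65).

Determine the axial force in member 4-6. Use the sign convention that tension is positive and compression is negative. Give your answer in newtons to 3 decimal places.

N=7 nodes, M=11 members, R=3 reactions → 2N=14, M+R=14
member 0 (0-1): L=5.8155, (cx,cy)=(0.1728,0.9850)
member 1 (0-2): L=2.1620, (cx,cy)=(1.0000,0.0000)
member 2 (1-2): L=5.8437, (cx,cy)=(0.1980,-0.9802)
member 3 (1-3): L=2.3242, (cx,cy)=(0.9982,0.0598)
member 4 (2-3): L=5.9812, (cx,cy)=(0.1944,0.9809)
member 5 (2-4): L=2.1740, (cx,cy)=(1.0000,0.0000)
member 6 (3-4): L=5.9535, (cx,cy)=(0.1698,-0.9855)
member 7 (3-5): L=2.0570, (cx,cy)=(0.9975,-0.0700)
member 8 (4-5): L=5.8169, (cx,cy)=(0.1790,0.9839)
member 9 (4-6): L=2.0640, (cx,cy)=(1.0000,0.0000)
member 10 (5-6): L=5.8137, (cx,cy)=(0.1760,-0.9844)
solve A·x = −loads:
  F[0-1] = -362.4167 N (compression)
  F[0-2] = -2371.4193 N (compression)
  F[1-2] = +356.0362 N (tension)
  F[1-3] = -133.3616 N (compression)
  F[2-3] = -355.7786 N (compression)
  F[2-4] = -2231.7481 N (compression)
  F[3-4] = +381.2411 N (tension)
  F[3-5] = -267.6998 N (compression)
  F[4-5] = +2019.2954 N (tension)
  F[4-6] = +644.4178 N (tension)
  F[5-6] = -3662.2288 N (compression)
  Rx@0 = +2434.0500 N
  Ry@0 = +356.9640 N
  Ry@6 = +3605.0860 N

644.418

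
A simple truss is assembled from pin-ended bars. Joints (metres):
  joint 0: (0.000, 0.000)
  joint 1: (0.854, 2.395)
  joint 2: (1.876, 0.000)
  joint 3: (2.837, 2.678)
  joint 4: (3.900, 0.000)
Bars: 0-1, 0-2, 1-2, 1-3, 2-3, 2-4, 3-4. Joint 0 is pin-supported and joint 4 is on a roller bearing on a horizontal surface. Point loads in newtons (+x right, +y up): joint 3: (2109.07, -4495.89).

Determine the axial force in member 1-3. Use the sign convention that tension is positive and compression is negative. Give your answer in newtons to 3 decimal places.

166.175

N=5 nodes, M=7 members, R=3 reactions → 2N=10, M+R=10
member 0 (0-1): L=2.5427, (cx,cy)=(0.3359,0.9419)
member 1 (0-2): L=1.8760, (cx,cy)=(1.0000,0.0000)
member 2 (1-2): L=2.6039, (cx,cy)=(0.3925,-0.9198)
member 3 (1-3): L=2.0031, (cx,cy)=(0.9900,0.1413)
member 4 (2-3): L=2.8452, (cx,cy)=(0.3378,0.9412)
member 5 (2-4): L=2.0240, (cx,cy)=(1.0000,0.0000)
member 6 (3-4): L=2.8813, (cx,cy)=(0.3689,-0.9295)
solve A·x = −loads:
  F[0-1] = +236.5509 N (tension)
  F[0-2] = +2029.6213 N (tension)
  F[1-2] = -216.7222 N (compression)
  F[1-3] = +166.1751 N (tension)
  F[2-3] = +211.7782 N (tension)
  F[2-4] = +1873.0313 N (tension)
  F[3-4] = -5076.8469 N (compression)
  Rx@0 = -2109.0700 N
  Ry@0 = -222.8098 N
  Ry@4 = +4718.6998 N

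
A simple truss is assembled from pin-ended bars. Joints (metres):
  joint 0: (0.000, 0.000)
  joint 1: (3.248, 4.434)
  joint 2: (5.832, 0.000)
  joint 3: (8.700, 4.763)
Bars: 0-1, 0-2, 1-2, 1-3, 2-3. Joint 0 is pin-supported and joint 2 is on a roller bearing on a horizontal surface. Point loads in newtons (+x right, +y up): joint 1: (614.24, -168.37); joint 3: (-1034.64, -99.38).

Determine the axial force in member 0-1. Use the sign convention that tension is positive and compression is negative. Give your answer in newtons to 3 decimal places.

N=4 nodes, M=5 members, R=3 reactions → 2N=8, M+R=8
member 0 (0-1): L=5.4963, (cx,cy)=(0.5909,0.8067)
member 1 (0-2): L=5.8320, (cx,cy)=(1.0000,0.0000)
member 2 (1-2): L=5.1320, (cx,cy)=(0.5035,-0.8640)
member 3 (1-3): L=5.4619, (cx,cy)=(0.9982,0.0602)
member 4 (2-3): L=5.5598, (cx,cy)=(0.5158,0.8567)
solve A·x = −loads:
  F[0-1] = -500.4483 N (compression)
  F[0-2] = -124.6663 N (compression)
  F[1-2] = +201.7476 N (tension)
  F[1-3] = -1013.3953 N (compression)
  F[2-3] = -44.7516 N (compression)
  Rx@0 = +420.4000 N
  Ry@0 = +403.7202 N
  Ry@2 = -135.9702 N

-500.448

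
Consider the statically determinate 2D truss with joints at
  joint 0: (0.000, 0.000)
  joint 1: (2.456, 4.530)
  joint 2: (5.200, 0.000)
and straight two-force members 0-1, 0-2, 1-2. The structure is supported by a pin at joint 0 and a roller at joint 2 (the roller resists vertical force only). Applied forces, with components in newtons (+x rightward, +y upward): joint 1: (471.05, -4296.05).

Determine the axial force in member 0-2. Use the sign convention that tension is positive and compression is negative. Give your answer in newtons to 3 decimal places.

1477.650

N=3 nodes, M=3 members, R=3 reactions → 2N=6, M+R=6
member 0 (0-1): L=5.1529, (cx,cy)=(0.4766,0.8791)
member 1 (0-2): L=5.2000, (cx,cy)=(1.0000,0.0000)
member 2 (1-2): L=5.2963, (cx,cy)=(0.5181,-0.8553)
solve A·x = −loads:
  F[0-1] = -2111.9513 N (compression)
  F[0-2] = +1477.6497 N (tension)
  F[1-2] = -2852.0505 N (compression)
  Rx@0 = -471.0500 N
  Ry@0 = +1856.6355 N
  Ry@2 = +2439.4145 N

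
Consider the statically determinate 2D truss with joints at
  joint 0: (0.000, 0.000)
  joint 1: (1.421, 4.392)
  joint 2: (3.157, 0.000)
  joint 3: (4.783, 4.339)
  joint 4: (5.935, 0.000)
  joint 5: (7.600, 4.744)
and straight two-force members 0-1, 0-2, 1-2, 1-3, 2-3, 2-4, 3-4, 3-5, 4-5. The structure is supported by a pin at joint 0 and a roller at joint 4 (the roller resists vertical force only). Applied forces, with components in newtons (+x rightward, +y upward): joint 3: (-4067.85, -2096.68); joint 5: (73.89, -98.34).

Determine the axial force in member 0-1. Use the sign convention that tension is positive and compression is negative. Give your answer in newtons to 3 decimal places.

N=6 nodes, M=9 members, R=3 reactions → 2N=12, M+R=12
member 0 (0-1): L=4.6162, (cx,cy)=(0.3078,0.9514)
member 1 (0-2): L=3.1570, (cx,cy)=(1.0000,0.0000)
member 2 (1-2): L=4.7226, (cx,cy)=(0.3676,-0.9300)
member 3 (1-3): L=3.3624, (cx,cy)=(0.9999,-0.0158)
member 4 (2-3): L=4.6337, (cx,cy)=(0.3509,0.9364)
member 5 (2-4): L=2.7780, (cx,cy)=(1.0000,0.0000)
member 6 (3-4): L=4.4893, (cx,cy)=(0.2566,-0.9665)
member 7 (3-5): L=2.8460, (cx,cy)=(0.9898,0.1423)
member 8 (4-5): L=5.0277, (cx,cy)=(0.3312,0.9436)
solve A·x = −loads:
  F[0-1] = -3462.4039 N (compression)
  F[0-2] = -2928.1219 N (compression)
  F[1-2] = +3582.6666 N (tension)
  F[1-3] = -2383.0893 N (compression)
  F[2-3] = -3558.0988 N (compression)
  F[2-4] = -362.5923 N (compression)
  F[3-4] = +1256.0647 N (tension)
  F[3-5] = +115.3388 N (tension)
  F[4-5] = -121.6160 N (compression)
  Rx@0 = +3993.9600 N
  Ry@0 = +3294.2723 N
  Ry@4 = -1099.2523 N

-3462.404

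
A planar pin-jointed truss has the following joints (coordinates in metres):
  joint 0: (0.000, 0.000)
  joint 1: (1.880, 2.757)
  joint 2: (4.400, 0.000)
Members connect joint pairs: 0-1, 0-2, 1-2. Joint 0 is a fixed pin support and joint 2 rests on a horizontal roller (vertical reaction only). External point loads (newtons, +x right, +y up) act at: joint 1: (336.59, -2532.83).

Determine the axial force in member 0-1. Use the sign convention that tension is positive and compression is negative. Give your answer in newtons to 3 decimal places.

N=3 nodes, M=3 members, R=3 reactions → 2N=6, M+R=6
member 0 (0-1): L=3.3370, (cx,cy)=(0.5634,0.8262)
member 1 (0-2): L=4.4000, (cx,cy)=(1.0000,0.0000)
member 2 (1-2): L=3.7352, (cx,cy)=(0.6747,-0.7381)
solve A·x = −loads:
  F[0-1] = -1500.5121 N (compression)
  F[0-2] = +1181.9535 N (tension)
  F[1-2] = -1751.9008 N (compression)
  Rx@0 = -336.5900 N
  Ry@0 = +1239.7166 N
  Ry@2 = +1293.1134 N

-1500.512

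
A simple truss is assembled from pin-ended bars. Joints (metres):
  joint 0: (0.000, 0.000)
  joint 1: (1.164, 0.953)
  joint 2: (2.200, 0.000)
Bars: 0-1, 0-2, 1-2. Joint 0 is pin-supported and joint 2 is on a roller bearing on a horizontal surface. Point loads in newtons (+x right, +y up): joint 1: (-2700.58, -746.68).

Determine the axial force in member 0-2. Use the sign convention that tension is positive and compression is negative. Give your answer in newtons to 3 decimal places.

N=3 nodes, M=3 members, R=3 reactions → 2N=6, M+R=6
member 0 (0-1): L=1.5044, (cx,cy)=(0.7737,0.6335)
member 1 (0-2): L=2.2000, (cx,cy)=(1.0000,0.0000)
member 2 (1-2): L=1.4077, (cx,cy)=(0.7360,-0.6770)
solve A·x = −loads:
  F[0-1] = -2401.7077 N (compression)
  F[0-2] = -842.2588 N (compression)
  F[1-2] = +1144.4146 N (tension)
  Rx@0 = +2700.5800 N
  Ry@0 = +1521.4606 N
  Ry@2 = -774.7806 N

-842.259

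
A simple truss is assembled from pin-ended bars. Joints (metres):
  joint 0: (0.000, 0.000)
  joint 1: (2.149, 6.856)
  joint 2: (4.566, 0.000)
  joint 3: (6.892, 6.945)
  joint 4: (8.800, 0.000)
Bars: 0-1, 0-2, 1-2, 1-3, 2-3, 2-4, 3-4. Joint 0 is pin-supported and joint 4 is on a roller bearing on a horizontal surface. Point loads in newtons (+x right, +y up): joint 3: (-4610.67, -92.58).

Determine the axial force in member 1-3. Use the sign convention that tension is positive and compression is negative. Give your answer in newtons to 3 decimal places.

-2421.145

N=5 nodes, M=7 members, R=3 reactions → 2N=10, M+R=10
member 0 (0-1): L=7.1849, (cx,cy)=(0.2991,0.9542)
member 1 (0-2): L=4.5660, (cx,cy)=(1.0000,0.0000)
member 2 (1-2): L=7.2696, (cx,cy)=(0.3325,-0.9431)
member 3 (1-3): L=4.7438, (cx,cy)=(0.9998,0.0188)
member 4 (2-3): L=7.3242, (cx,cy)=(0.3176,0.9482)
member 5 (2-4): L=4.2340, (cx,cy)=(1.0000,0.0000)
member 6 (3-4): L=7.2023, (cx,cy)=(0.2649,-0.9643)
solve A·x = −loads:
  F[0-1] = -3834.3640 N (compression)
  F[0-2] = -3463.8153 N (compression)
  F[1-2] = +3831.3798 N (tension)
  F[1-3] = -2421.1453 N (compression)
  F[2-3] = -3810.6835 N (compression)
  F[2-4] = -979.7572 N (compression)
  F[3-4] = +3698.3912 N (tension)
  Rx@0 = +4610.6700 N
  Ry@0 = +3658.8347 N
  Ry@4 = -3566.2547 N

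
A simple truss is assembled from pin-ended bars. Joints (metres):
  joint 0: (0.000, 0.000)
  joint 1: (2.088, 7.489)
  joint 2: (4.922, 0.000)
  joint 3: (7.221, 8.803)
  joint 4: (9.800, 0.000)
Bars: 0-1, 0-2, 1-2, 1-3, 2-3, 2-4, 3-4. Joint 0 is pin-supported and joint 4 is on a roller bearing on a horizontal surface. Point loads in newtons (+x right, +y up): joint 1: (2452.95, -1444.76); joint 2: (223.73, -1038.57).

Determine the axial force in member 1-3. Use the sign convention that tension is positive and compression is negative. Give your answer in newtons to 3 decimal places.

N=5 nodes, M=7 members, R=3 reactions → 2N=10, M+R=10
member 0 (0-1): L=7.7746, (cx,cy)=(0.2686,0.9633)
member 1 (0-2): L=4.9220, (cx,cy)=(1.0000,0.0000)
member 2 (1-2): L=8.0073, (cx,cy)=(0.3539,-0.9353)
member 3 (1-3): L=5.2985, (cx,cy)=(0.9688,0.2480)
member 4 (2-3): L=9.0983, (cx,cy)=(0.2527,0.9675)
member 5 (2-4): L=4.8780, (cx,cy)=(1.0000,0.0000)
member 6 (3-4): L=9.1730, (cx,cy)=(0.2812,-0.9597)
solve A·x = −loads:
  F[0-1] = +229.0273 N (tension)
  F[0-2] = +2615.1711 N (tension)
  F[1-2] = -2220.1143 N (compression)
  F[1-3] = -1657.4579 N (compression)
  F[2-3] = +3219.4593 N (tension)
  F[2-4] = +792.1696 N (tension)
  F[3-4] = -2817.5950 N (compression)
  Rx@0 = -2676.6800 N
  Ry@0 = -220.6132 N
  Ry@4 = +2703.9432 N

-1657.458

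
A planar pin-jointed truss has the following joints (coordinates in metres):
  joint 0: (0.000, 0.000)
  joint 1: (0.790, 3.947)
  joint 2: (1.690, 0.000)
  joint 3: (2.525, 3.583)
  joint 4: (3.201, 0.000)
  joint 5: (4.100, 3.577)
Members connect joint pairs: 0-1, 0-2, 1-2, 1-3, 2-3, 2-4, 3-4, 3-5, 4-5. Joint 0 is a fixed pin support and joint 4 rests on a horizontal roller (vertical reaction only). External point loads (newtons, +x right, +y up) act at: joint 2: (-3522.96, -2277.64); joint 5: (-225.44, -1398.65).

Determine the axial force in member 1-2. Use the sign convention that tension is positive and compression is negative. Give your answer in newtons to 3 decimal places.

1048.630

N=6 nodes, M=9 members, R=3 reactions → 2N=12, M+R=12
member 0 (0-1): L=4.0253, (cx,cy)=(0.1963,0.9806)
member 1 (0-2): L=1.6900, (cx,cy)=(1.0000,0.0000)
member 2 (1-2): L=4.0483, (cx,cy)=(0.2223,-0.9750)
member 3 (1-3): L=1.7728, (cx,cy)=(0.9787,-0.2053)
member 4 (2-3): L=3.6790, (cx,cy)=(0.2270,0.9739)
member 5 (2-4): L=1.5110, (cx,cy)=(1.0000,0.0000)
member 6 (3-4): L=3.6462, (cx,cy)=(0.1854,-0.9827)
member 7 (3-5): L=1.5750, (cx,cy)=(1.0000,-0.0038)
member 8 (4-5): L=3.6882, (cx,cy)=(0.2437,0.9698)
solve A·x = −loads:
  F[0-1] = -952.7772 N (compression)
  F[0-2] = -3561.4085 N (compression)
  F[1-2] = +1048.6296 N (tension)
  F[1-3] = -429.2639 N (compression)
  F[2-3] = +1288.8881 N (tension)
  F[2-4] = -97.8526 N (compression)
  F[3-4] = -1367.5813 N (compression)
  F[3-5] = +125.9601 N (tension)
  F[4-5] = -1441.6522 N (compression)
  Rx@0 = +3748.4000 N
  Ry@0 = +934.2476 N
  Ry@4 = +2742.0424 N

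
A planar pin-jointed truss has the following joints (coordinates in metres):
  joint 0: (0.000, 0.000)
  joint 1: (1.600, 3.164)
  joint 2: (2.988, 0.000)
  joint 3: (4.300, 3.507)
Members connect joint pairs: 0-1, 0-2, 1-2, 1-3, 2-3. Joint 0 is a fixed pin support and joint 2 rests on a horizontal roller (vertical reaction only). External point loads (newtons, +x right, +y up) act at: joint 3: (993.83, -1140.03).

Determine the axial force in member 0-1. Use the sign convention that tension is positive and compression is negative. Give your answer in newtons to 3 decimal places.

1868.055

N=4 nodes, M=5 members, R=3 reactions → 2N=8, M+R=8
member 0 (0-1): L=3.5455, (cx,cy)=(0.4513,0.8924)
member 1 (0-2): L=2.9880, (cx,cy)=(1.0000,0.0000)
member 2 (1-2): L=3.4551, (cx,cy)=(0.4017,-0.9158)
member 3 (1-3): L=2.7217, (cx,cy)=(0.9920,0.1260)
member 4 (2-3): L=3.7444, (cx,cy)=(0.3504,0.9366)
solve A·x = −loads:
  F[0-1] = +1868.0550 N (tension)
  F[0-2] = +150.8320 N (tension)
  F[1-2] = -1613.5168 N (compression)
  F[1-3] = +1503.1801 N (tension)
  F[2-3] = -1419.4559 N (compression)
  Rx@0 = -993.8300 N
  Ry@0 = -1667.0285 N
  Ry@2 = +2807.0585 N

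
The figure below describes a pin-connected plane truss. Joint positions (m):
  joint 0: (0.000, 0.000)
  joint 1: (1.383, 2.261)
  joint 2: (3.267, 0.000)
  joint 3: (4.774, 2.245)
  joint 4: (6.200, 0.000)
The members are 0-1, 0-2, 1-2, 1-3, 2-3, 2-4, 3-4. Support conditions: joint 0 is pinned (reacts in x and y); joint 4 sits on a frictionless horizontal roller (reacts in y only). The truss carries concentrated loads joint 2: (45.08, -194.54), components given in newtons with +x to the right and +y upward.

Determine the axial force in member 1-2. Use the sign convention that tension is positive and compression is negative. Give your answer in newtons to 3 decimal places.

120.612

N=5 nodes, M=7 members, R=3 reactions → 2N=10, M+R=10
member 0 (0-1): L=2.6504, (cx,cy)=(0.5218,0.8531)
member 1 (0-2): L=3.2670, (cx,cy)=(1.0000,0.0000)
member 2 (1-2): L=2.9431, (cx,cy)=(0.6402,-0.7682)
member 3 (1-3): L=3.3910, (cx,cy)=(1.0000,-0.0047)
member 4 (2-3): L=2.7039, (cx,cy)=(0.5573,0.8303)
member 5 (2-4): L=2.9330, (cx,cy)=(1.0000,0.0000)
member 6 (3-4): L=2.6596, (cx,cy)=(0.5362,-0.8441)
solve A·x = −loads:
  F[0-1] = -107.8813 N (compression)
  F[0-2] = +101.3725 N (tension)
  F[1-2] = +120.6118 N (tension)
  F[1-3] = -133.5038 N (compression)
  F[2-3] = +122.7054 N (tension)
  F[2-4] = +65.1133 N (tension)
  F[3-4] = -121.4415 N (compression)
  Rx@0 = -45.0800 N
  Ry@0 = +92.0300 N
  Ry@4 = +102.5100 N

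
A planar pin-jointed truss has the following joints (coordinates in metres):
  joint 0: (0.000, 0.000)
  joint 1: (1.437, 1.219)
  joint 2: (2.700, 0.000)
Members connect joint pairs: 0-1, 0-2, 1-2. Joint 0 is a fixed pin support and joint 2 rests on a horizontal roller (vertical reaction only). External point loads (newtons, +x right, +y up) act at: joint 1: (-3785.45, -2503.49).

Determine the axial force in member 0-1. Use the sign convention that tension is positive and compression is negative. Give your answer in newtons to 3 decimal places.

-4452.261

N=3 nodes, M=3 members, R=3 reactions → 2N=6, M+R=6
member 0 (0-1): L=1.8844, (cx,cy)=(0.7626,0.6469)
member 1 (0-2): L=2.7000, (cx,cy)=(1.0000,0.0000)
member 2 (1-2): L=1.7553, (cx,cy)=(0.7195,-0.6945)
solve A·x = −loads:
  F[0-1] = -4452.2606 N (compression)
  F[0-2] = -390.2427 N (compression)
  F[1-2] = +542.3585 N (tension)
  Rx@0 = +3785.4500 N
  Ry@0 = +2880.1376 N
  Ry@2 = -376.6476 N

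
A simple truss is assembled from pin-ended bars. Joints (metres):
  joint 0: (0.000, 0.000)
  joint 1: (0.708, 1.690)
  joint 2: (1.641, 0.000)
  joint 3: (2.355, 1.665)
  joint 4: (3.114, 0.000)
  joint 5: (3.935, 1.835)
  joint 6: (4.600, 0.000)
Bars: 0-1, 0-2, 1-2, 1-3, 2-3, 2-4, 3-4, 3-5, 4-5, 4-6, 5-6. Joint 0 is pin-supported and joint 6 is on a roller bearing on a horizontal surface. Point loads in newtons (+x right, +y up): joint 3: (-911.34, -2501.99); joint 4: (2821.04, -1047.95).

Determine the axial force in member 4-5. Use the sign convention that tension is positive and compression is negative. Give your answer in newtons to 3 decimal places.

1985.593

N=7 nodes, M=11 members, R=3 reactions → 2N=14, M+R=14
member 0 (0-1): L=1.8323, (cx,cy)=(0.3864,0.9223)
member 1 (0-2): L=1.6410, (cx,cy)=(1.0000,0.0000)
member 2 (1-2): L=1.9304, (cx,cy)=(0.4833,-0.8754)
member 3 (1-3): L=1.6472, (cx,cy)=(0.9999,-0.0152)
member 4 (2-3): L=1.8116, (cx,cy)=(0.3941,0.9191)
member 5 (2-4): L=1.4730, (cx,cy)=(1.0000,0.0000)
member 6 (3-4): L=1.8298, (cx,cy)=(0.4148,-0.9099)
member 7 (3-5): L=1.5891, (cx,cy)=(0.9943,0.1070)
member 8 (4-5): L=2.0103, (cx,cy)=(0.4084,0.9128)
member 9 (4-6): L=1.4860, (cx,cy)=(1.0000,0.0000)
member 10 (5-6): L=1.9518, (cx,cy)=(0.3407,-0.9402)
solve A·x = −loads:
  F[0-1] = -2048.5875 N (compression)
  F[0-2] = +2701.2686 N (tension)
  F[1-2] = +2190.3763 N (tension)
  F[1-3] = -1850.4128 N (compression)
  F[2-3] = -2086.4410 N (compression)
  F[2-4] = +4582.2060 N (tension)
  F[3-4] = -840.1938 N (compression)
  F[3-5] = -1420.8147 N (compression)
  F[4-5] = +1985.5930 N (tension)
  F[4-6] = +601.7475 N (tension)
  F[5-6] = -1766.1346 N (compression)
  Rx@0 = -1909.7000 N
  Ry@0 = +1889.4788 N
  Ry@6 = +1660.4612 N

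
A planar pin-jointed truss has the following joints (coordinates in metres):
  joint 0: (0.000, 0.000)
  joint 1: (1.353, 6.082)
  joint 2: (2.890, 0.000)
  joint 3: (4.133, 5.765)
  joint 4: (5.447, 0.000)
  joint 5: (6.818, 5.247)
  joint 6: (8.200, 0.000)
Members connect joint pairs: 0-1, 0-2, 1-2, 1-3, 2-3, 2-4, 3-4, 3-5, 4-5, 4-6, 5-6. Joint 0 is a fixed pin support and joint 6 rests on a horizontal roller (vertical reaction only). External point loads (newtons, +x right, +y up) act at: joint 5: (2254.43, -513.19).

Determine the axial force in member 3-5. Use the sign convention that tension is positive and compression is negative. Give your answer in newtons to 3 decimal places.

1364.913

N=7 nodes, M=11 members, R=3 reactions → 2N=14, M+R=14
member 0 (0-1): L=6.2307, (cx,cy)=(0.2172,0.9761)
member 1 (0-2): L=2.8900, (cx,cy)=(1.0000,0.0000)
member 2 (1-2): L=6.2732, (cx,cy)=(0.2450,-0.9695)
member 3 (1-3): L=2.7980, (cx,cy)=(0.9936,-0.1133)
member 4 (2-3): L=5.8975, (cx,cy)=(0.2108,0.9775)
member 5 (2-4): L=2.5570, (cx,cy)=(1.0000,0.0000)
member 6 (3-4): L=5.9129, (cx,cy)=(0.2222,-0.9750)
member 7 (3-5): L=2.7345, (cx,cy)=(0.9819,-0.1894)
member 8 (4-5): L=5.4232, (cx,cy)=(0.2528,0.9675)
member 9 (4-6): L=2.7530, (cx,cy)=(1.0000,0.0000)
member 10 (5-6): L=5.4259, (cx,cy)=(0.2547,-0.9670)
solve A·x = −loads:
  F[0-1] = +1389.2186 N (tension)
  F[0-2] = +1952.7593 N (tension)
  F[1-2] = -1476.7357 N (compression)
  F[1-3] = +667.7858 N (tension)
  F[2-3] = +1464.6267 N (tension)
  F[2-4] = +1282.2473 N (tension)
  F[3-4] = -1656.0347 N (compression)
  F[3-5] = +1364.9125 N (tension)
  F[4-5] = +1668.8333 N (tension)
  F[4-6] = +492.3415 N (tension)
  F[5-6] = -1933.0104 N (compression)
  Rx@0 = -2254.4300 N
  Ry@0 = -1356.0690 N
  Ry@6 = +1869.2590 N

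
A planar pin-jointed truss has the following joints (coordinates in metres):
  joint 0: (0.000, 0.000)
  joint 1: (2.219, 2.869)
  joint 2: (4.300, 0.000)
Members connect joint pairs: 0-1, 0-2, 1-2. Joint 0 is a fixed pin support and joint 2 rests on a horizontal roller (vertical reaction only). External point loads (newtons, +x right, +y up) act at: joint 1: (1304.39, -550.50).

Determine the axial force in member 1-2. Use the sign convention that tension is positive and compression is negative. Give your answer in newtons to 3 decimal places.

-1426.082

N=3 nodes, M=3 members, R=3 reactions → 2N=6, M+R=6
member 0 (0-1): L=3.6270, (cx,cy)=(0.6118,0.7910)
member 1 (0-2): L=4.3000, (cx,cy)=(1.0000,0.0000)
member 2 (1-2): L=3.5443, (cx,cy)=(0.5871,-0.8095)
solve A·x = −loads:
  F[0-1] = +763.4330 N (tension)
  F[0-2] = +837.3212 N (tension)
  F[1-2] = -1426.0824 N (compression)
  Rx@0 = -1304.3900 N
  Ry@0 = -603.8847 N
  Ry@2 = +1154.3847 N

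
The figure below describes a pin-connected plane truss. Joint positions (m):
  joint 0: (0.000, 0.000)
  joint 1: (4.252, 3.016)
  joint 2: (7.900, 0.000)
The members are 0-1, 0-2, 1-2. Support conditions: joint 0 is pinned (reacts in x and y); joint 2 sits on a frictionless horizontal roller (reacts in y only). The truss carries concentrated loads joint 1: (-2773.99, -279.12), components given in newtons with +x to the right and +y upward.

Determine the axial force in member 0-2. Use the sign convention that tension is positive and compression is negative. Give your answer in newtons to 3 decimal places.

N=3 nodes, M=3 members, R=3 reactions → 2N=6, M+R=6
member 0 (0-1): L=5.2130, (cx,cy)=(0.8156,0.5785)
member 1 (0-2): L=7.9000, (cx,cy)=(1.0000,0.0000)
member 2 (1-2): L=4.7333, (cx,cy)=(0.7707,-0.6372)
solve A·x = −loads:
  F[0-1] = -2053.2765 N (compression)
  F[0-2] = -1099.2406 N (compression)
  F[1-2] = +1426.2717 N (tension)
  Rx@0 = +2773.9900 N
  Ry@0 = +1187.9220 N
  Ry@2 = -908.8020 N

-1099.241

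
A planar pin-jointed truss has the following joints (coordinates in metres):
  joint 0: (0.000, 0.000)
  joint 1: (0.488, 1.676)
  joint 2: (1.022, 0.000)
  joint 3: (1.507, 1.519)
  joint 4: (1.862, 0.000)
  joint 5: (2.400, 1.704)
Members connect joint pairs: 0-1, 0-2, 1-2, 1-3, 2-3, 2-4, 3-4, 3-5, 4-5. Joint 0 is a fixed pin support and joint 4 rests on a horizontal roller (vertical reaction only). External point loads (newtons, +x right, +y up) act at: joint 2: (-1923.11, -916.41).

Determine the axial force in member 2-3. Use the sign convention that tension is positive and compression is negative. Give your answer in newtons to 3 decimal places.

N=6 nodes, M=9 members, R=3 reactions → 2N=12, M+R=12
member 0 (0-1): L=1.7456, (cx,cy)=(0.2796,0.9601)
member 1 (0-2): L=1.0220, (cx,cy)=(1.0000,0.0000)
member 2 (1-2): L=1.7590, (cx,cy)=(0.3036,-0.9528)
member 3 (1-3): L=1.0310, (cx,cy)=(0.9883,-0.1523)
member 4 (2-3): L=1.5945, (cx,cy)=(0.3042,0.9526)
member 5 (2-4): L=0.8400, (cx,cy)=(1.0000,0.0000)
member 6 (3-4): L=1.5599, (cx,cy)=(0.2276,-0.9738)
member 7 (3-5): L=0.9120, (cx,cy)=(0.9792,0.2029)
member 8 (4-5): L=1.7869, (cx,cy)=(0.3011,0.9536)
solve A·x = −loads:
  F[0-1] = -430.5863 N (compression)
  F[0-2] = -1802.7353 N (compression)
  F[1-2] = +476.7646 N (tension)
  F[1-3] = -268.2387 N (compression)
  F[2-3] = +485.1309 N (tension)
  F[2-4] = +117.5524 N (tension)
  F[3-4] = -516.5457 N (compression)
  F[3-5] = -0.0000 N (tension)
  F[4-5] = -0.0000 N (tension)
  Rx@0 = +1923.1100 N
  Ry@0 = +413.4180 N
  Ry@4 = +502.9920 N

485.131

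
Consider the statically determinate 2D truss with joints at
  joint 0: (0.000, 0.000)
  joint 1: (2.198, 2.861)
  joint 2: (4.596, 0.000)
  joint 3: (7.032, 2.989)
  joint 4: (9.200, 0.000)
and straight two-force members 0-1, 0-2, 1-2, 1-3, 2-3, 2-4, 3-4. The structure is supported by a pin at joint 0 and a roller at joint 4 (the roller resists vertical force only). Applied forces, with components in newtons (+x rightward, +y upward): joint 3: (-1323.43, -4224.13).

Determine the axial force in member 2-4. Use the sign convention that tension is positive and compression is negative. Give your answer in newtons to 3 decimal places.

2029.995

N=5 nodes, M=7 members, R=3 reactions → 2N=10, M+R=10
member 0 (0-1): L=3.6078, (cx,cy)=(0.6092,0.7930)
member 1 (0-2): L=4.5960, (cx,cy)=(1.0000,0.0000)
member 2 (1-2): L=3.7331, (cx,cy)=(0.6424,-0.7664)
member 3 (1-3): L=4.8357, (cx,cy)=(0.9996,0.0265)
member 4 (2-3): L=3.8559, (cx,cy)=(0.6318,0.7752)
member 5 (2-4): L=4.6040, (cx,cy)=(1.0000,0.0000)
member 6 (3-4): L=3.6925, (cx,cy)=(0.5871,-0.8095)
solve A·x = −loads:
  F[0-1] = -1797.4851 N (compression)
  F[0-2] = -228.3510 N (compression)
  F[1-2] = +1782.4745 N (tension)
  F[1-3] = -2240.8701 N (compression)
  F[2-3] = -1762.3004 N (compression)
  F[2-4] = +2029.9949 N (tension)
  F[3-4] = -3457.4252 N (compression)
  Rx@0 = +1323.4300 N
  Ry@0 = +1425.3963 N
  Ry@4 = +2798.7337 N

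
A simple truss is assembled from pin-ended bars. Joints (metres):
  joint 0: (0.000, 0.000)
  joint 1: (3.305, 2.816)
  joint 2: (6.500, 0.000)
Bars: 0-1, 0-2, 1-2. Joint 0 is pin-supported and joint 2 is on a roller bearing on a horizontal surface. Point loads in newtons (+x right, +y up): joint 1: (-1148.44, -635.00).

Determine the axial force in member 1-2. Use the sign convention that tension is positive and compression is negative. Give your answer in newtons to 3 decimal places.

N=3 nodes, M=3 members, R=3 reactions → 2N=6, M+R=6
member 0 (0-1): L=4.3420, (cx,cy)=(0.7612,0.6486)
member 1 (0-2): L=6.5000, (cx,cy)=(1.0000,0.0000)
member 2 (1-2): L=4.2589, (cx,cy)=(0.7502,-0.6612)
solve A·x = −loads:
  F[0-1] = -1248.4247 N (compression)
  F[0-2] = -198.1745 N (compression)
  F[1-2] = +264.1619 N (tension)
  Rx@0 = +1148.4400 N
  Ry@0 = +809.6665 N
  Ry@2 = -174.6665 N

264.162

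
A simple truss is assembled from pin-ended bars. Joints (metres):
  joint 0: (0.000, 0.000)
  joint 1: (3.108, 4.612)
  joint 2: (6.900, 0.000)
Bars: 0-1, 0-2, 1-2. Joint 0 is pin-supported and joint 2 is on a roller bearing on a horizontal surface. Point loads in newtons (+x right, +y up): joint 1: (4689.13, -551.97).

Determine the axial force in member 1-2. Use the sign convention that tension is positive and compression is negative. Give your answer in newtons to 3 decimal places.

N=3 nodes, M=3 members, R=3 reactions → 2N=6, M+R=6
member 0 (0-1): L=5.5615, (cx,cy)=(0.5588,0.8293)
member 1 (0-2): L=6.9000, (cx,cy)=(1.0000,0.0000)
member 2 (1-2): L=5.9707, (cx,cy)=(0.6351,-0.7724)
solve A·x = −loads:
  F[0-1] = +3413.7080 N (tension)
  F[0-2] = +2781.4042 N (tension)
  F[1-2] = -4379.4984 N (compression)
  Rx@0 = -4689.1300 N
  Ry@0 = -2830.8982 N
  Ry@2 = +3382.8682 N

-4379.498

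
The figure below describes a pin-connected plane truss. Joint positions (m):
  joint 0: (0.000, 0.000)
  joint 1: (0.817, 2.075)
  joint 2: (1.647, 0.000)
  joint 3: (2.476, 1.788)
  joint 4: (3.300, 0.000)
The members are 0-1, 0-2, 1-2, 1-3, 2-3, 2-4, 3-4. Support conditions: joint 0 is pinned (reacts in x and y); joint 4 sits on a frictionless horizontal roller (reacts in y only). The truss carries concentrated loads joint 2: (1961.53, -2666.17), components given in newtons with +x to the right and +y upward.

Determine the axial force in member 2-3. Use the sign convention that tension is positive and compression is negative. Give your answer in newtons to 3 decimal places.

1249.568

N=5 nodes, M=7 members, R=3 reactions → 2N=10, M+R=10
member 0 (0-1): L=2.2300, (cx,cy)=(0.3664,0.9305)
member 1 (0-2): L=1.6470, (cx,cy)=(1.0000,0.0000)
member 2 (1-2): L=2.2348, (cx,cy)=(0.3714,-0.9285)
member 3 (1-3): L=1.6836, (cx,cy)=(0.9854,-0.1705)
member 4 (2-3): L=1.9708, (cx,cy)=(0.4206,0.9072)
member 5 (2-4): L=1.6530, (cx,cy)=(1.0000,0.0000)
member 6 (3-4): L=1.9687, (cx,cy)=(0.4185,-0.9082)
solve A·x = −loads:
  F[0-1] = -1435.3006 N (compression)
  F[0-2] = +2487.3665 N (tension)
  F[1-2] = +1650.5793 N (tension)
  F[1-3] = -1155.7620 N (compression)
  F[2-3] = +1249.5676 N (tension)
  F[2-4] = +613.2354 N (tension)
  F[3-4] = -1465.1679 N (compression)
  Rx@0 = -1961.5300 N
  Ry@0 = +1335.5088 N
  Ry@4 = +1330.6612 N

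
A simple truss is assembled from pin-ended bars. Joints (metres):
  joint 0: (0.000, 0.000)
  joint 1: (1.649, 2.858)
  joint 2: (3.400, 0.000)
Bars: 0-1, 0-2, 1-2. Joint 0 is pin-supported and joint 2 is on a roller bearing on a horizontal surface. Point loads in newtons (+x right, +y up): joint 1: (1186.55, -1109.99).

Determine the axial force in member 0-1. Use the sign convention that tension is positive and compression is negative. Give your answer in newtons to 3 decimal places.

N=3 nodes, M=3 members, R=3 reactions → 2N=6, M+R=6
member 0 (0-1): L=3.2996, (cx,cy)=(0.4998,0.8662)
member 1 (0-2): L=3.4000, (cx,cy)=(1.0000,0.0000)
member 2 (1-2): L=3.3517, (cx,cy)=(0.5224,-0.8527)
solve A·x = −loads:
  F[0-1] = +491.5402 N (tension)
  F[0-2] = +940.8991 N (tension)
  F[1-2] = -1801.0564 N (compression)
  Rx@0 = -1186.5500 N
  Ry@0 = -425.7551 N
  Ry@2 = +1535.7451 N

491.540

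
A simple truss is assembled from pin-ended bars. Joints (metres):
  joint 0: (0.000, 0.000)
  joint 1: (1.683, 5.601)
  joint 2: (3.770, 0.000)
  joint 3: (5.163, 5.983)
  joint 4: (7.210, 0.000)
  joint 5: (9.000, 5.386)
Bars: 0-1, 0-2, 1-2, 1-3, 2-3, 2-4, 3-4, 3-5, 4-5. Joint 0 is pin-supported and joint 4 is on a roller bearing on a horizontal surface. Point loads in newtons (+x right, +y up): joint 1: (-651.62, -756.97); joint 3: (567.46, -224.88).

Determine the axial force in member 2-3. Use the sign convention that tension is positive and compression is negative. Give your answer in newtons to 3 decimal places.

28.032

N=6 nodes, M=9 members, R=3 reactions → 2N=12, M+R=12
member 0 (0-1): L=5.8484, (cx,cy)=(0.2878,0.9577)
member 1 (0-2): L=3.7700, (cx,cy)=(1.0000,0.0000)
member 2 (1-2): L=5.9772, (cx,cy)=(0.3492,-0.9371)
member 3 (1-3): L=3.5009, (cx,cy)=(0.9940,0.1091)
member 4 (2-3): L=6.1430, (cx,cy)=(0.2268,0.9740)
member 5 (2-4): L=3.4400, (cx,cy)=(1.0000,0.0000)
member 6 (3-4): L=6.3235, (cx,cy)=(0.3237,-0.9462)
member 7 (3-5): L=3.8832, (cx,cy)=(0.9881,-0.1537)
member 8 (4-5): L=5.6757, (cx,cy)=(0.3154,0.9490)
solve A·x = −loads:
  F[0-1] = -709.4432 N (compression)
  F[0-2] = +119.9975 N (tension)
  F[1-2] = -29.1359 N (compression)
  F[1-3] = +460.3845 N (tension)
  F[2-3] = +28.0324 N (tension)
  F[2-4] = +103.4677 N (tension)
  F[3-4] = -319.6272 N (compression)
  F[3-5] = -0.0000 N (tension)
  F[4-5] = +0.0000 N (tension)
  Rx@0 = +84.1600 N
  Ry@0 = +679.4331 N
  Ry@4 = +302.4169 N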